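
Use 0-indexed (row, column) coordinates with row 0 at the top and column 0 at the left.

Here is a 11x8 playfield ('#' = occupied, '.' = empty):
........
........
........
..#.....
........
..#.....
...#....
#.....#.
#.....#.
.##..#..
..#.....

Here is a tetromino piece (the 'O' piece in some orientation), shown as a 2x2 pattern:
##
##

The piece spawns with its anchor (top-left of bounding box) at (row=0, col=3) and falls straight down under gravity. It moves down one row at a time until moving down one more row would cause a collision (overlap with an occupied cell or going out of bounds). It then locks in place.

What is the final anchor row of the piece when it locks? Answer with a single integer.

Answer: 4

Derivation:
Spawn at (row=0, col=3). Try each row:
  row 0: fits
  row 1: fits
  row 2: fits
  row 3: fits
  row 4: fits
  row 5: blocked -> lock at row 4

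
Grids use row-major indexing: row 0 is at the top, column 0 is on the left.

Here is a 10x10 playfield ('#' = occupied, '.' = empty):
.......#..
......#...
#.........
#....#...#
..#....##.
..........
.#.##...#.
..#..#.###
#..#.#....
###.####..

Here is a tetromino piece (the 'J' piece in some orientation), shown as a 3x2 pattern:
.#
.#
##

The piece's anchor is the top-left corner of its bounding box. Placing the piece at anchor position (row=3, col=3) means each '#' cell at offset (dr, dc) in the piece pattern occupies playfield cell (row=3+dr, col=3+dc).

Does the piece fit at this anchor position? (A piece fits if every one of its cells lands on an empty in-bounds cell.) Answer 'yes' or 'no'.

Answer: yes

Derivation:
Check each piece cell at anchor (3, 3):
  offset (0,1) -> (3,4): empty -> OK
  offset (1,1) -> (4,4): empty -> OK
  offset (2,0) -> (5,3): empty -> OK
  offset (2,1) -> (5,4): empty -> OK
All cells valid: yes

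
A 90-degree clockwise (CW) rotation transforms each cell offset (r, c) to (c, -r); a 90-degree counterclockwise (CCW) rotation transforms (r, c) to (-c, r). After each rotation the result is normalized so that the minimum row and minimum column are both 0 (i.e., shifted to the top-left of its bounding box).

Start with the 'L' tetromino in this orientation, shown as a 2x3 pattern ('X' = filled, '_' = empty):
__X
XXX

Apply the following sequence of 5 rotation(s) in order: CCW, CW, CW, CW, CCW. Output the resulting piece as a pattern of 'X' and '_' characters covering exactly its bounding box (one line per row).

Answer: X_
X_
XX

Derivation:
Start:
__X
XXX
After rotation 1 (CCW):
XX
_X
_X
After rotation 2 (CW):
__X
XXX
After rotation 3 (CW):
X_
X_
XX
After rotation 4 (CW):
XXX
X__
After rotation 5 (CCW):
X_
X_
XX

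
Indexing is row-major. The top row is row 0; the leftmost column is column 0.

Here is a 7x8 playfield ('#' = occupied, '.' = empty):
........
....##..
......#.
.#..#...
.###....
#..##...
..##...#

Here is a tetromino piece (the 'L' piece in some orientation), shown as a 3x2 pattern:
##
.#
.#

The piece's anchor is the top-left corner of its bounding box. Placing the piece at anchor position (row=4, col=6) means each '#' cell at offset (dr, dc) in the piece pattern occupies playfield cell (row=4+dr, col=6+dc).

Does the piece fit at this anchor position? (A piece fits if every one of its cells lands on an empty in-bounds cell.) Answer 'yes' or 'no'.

Check each piece cell at anchor (4, 6):
  offset (0,0) -> (4,6): empty -> OK
  offset (0,1) -> (4,7): empty -> OK
  offset (1,1) -> (5,7): empty -> OK
  offset (2,1) -> (6,7): occupied ('#') -> FAIL
All cells valid: no

Answer: no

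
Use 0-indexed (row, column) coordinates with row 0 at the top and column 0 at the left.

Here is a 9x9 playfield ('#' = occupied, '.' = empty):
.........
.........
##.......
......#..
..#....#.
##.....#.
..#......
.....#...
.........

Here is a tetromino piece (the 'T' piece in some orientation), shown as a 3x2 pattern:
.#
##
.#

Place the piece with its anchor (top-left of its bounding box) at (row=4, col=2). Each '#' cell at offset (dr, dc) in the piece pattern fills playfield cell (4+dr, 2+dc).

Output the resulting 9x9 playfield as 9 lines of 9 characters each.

Fill (4+0,2+1) = (4,3)
Fill (4+1,2+0) = (5,2)
Fill (4+1,2+1) = (5,3)
Fill (4+2,2+1) = (6,3)

Answer: .........
.........
##.......
......#..
..##...#.
####...#.
..##.....
.....#...
.........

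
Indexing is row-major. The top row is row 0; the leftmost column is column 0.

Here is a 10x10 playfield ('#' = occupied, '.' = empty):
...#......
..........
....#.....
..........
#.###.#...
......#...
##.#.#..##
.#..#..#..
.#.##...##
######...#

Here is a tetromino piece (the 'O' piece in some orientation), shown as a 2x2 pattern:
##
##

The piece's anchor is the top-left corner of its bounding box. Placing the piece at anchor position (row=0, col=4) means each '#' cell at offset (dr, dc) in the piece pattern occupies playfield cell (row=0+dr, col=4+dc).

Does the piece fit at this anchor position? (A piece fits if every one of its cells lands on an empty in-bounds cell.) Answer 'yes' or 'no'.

Check each piece cell at anchor (0, 4):
  offset (0,0) -> (0,4): empty -> OK
  offset (0,1) -> (0,5): empty -> OK
  offset (1,0) -> (1,4): empty -> OK
  offset (1,1) -> (1,5): empty -> OK
All cells valid: yes

Answer: yes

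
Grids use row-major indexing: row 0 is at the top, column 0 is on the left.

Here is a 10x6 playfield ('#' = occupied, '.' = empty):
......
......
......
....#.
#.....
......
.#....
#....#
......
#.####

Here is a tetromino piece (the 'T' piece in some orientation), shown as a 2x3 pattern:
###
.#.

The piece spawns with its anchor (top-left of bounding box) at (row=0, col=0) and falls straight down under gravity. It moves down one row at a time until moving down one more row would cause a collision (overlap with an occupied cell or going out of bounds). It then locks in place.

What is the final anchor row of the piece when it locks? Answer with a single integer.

Spawn at (row=0, col=0). Try each row:
  row 0: fits
  row 1: fits
  row 2: fits
  row 3: fits
  row 4: blocked -> lock at row 3

Answer: 3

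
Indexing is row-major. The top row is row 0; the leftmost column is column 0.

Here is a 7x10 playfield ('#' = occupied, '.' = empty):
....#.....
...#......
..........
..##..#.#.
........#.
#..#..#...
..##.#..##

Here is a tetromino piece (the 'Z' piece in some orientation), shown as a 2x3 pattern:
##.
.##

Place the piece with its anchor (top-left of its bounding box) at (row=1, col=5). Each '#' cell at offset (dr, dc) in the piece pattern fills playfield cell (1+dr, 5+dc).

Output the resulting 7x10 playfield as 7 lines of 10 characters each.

Fill (1+0,5+0) = (1,5)
Fill (1+0,5+1) = (1,6)
Fill (1+1,5+1) = (2,6)
Fill (1+1,5+2) = (2,7)

Answer: ....#.....
...#.##...
......##..
..##..#.#.
........#.
#..#..#...
..##.#..##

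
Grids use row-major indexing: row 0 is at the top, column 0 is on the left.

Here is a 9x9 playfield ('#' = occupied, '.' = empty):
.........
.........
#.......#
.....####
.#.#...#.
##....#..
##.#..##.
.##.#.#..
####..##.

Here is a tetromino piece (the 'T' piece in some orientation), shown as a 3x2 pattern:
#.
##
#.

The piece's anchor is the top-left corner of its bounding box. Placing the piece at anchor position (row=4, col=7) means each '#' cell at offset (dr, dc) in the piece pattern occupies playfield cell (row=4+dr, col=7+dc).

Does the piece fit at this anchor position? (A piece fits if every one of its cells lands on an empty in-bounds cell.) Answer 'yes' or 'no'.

Answer: no

Derivation:
Check each piece cell at anchor (4, 7):
  offset (0,0) -> (4,7): occupied ('#') -> FAIL
  offset (1,0) -> (5,7): empty -> OK
  offset (1,1) -> (5,8): empty -> OK
  offset (2,0) -> (6,7): occupied ('#') -> FAIL
All cells valid: no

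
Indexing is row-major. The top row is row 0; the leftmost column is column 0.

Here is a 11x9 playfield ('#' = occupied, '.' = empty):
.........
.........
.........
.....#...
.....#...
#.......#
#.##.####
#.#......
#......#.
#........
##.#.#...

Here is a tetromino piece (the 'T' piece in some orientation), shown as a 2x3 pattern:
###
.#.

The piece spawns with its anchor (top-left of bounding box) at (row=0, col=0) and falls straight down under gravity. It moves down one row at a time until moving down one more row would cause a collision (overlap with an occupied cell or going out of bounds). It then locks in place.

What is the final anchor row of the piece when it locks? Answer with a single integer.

Answer: 4

Derivation:
Spawn at (row=0, col=0). Try each row:
  row 0: fits
  row 1: fits
  row 2: fits
  row 3: fits
  row 4: fits
  row 5: blocked -> lock at row 4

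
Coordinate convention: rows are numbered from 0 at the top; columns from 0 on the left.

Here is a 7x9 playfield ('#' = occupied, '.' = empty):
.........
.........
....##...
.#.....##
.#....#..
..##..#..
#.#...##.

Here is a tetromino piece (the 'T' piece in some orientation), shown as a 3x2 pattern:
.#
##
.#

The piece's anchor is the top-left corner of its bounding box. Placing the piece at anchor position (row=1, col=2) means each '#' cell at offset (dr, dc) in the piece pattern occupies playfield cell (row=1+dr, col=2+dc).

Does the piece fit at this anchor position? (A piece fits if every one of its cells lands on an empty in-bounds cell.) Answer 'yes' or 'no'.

Check each piece cell at anchor (1, 2):
  offset (0,1) -> (1,3): empty -> OK
  offset (1,0) -> (2,2): empty -> OK
  offset (1,1) -> (2,3): empty -> OK
  offset (2,1) -> (3,3): empty -> OK
All cells valid: yes

Answer: yes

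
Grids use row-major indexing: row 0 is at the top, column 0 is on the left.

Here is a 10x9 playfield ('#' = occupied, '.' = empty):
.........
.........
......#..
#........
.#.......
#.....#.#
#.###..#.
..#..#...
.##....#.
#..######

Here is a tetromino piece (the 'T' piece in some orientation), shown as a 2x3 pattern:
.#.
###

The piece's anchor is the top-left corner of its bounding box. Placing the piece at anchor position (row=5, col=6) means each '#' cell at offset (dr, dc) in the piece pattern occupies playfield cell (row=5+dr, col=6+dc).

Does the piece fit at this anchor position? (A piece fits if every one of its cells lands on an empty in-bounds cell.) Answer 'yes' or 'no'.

Answer: no

Derivation:
Check each piece cell at anchor (5, 6):
  offset (0,1) -> (5,7): empty -> OK
  offset (1,0) -> (6,6): empty -> OK
  offset (1,1) -> (6,7): occupied ('#') -> FAIL
  offset (1,2) -> (6,8): empty -> OK
All cells valid: no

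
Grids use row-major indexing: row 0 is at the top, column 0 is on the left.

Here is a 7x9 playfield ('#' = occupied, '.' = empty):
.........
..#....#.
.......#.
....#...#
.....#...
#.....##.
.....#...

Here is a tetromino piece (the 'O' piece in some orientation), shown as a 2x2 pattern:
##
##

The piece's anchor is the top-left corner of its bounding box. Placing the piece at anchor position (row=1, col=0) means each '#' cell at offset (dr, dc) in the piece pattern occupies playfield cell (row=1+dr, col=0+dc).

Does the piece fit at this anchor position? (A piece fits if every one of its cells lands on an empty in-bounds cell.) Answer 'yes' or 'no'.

Check each piece cell at anchor (1, 0):
  offset (0,0) -> (1,0): empty -> OK
  offset (0,1) -> (1,1): empty -> OK
  offset (1,0) -> (2,0): empty -> OK
  offset (1,1) -> (2,1): empty -> OK
All cells valid: yes

Answer: yes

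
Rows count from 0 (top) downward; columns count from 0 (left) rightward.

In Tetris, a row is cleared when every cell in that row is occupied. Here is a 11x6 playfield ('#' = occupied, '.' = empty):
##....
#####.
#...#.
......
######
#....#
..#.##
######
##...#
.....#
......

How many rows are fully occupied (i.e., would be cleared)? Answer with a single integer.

Answer: 2

Derivation:
Check each row:
  row 0: 4 empty cells -> not full
  row 1: 1 empty cell -> not full
  row 2: 4 empty cells -> not full
  row 3: 6 empty cells -> not full
  row 4: 0 empty cells -> FULL (clear)
  row 5: 4 empty cells -> not full
  row 6: 3 empty cells -> not full
  row 7: 0 empty cells -> FULL (clear)
  row 8: 3 empty cells -> not full
  row 9: 5 empty cells -> not full
  row 10: 6 empty cells -> not full
Total rows cleared: 2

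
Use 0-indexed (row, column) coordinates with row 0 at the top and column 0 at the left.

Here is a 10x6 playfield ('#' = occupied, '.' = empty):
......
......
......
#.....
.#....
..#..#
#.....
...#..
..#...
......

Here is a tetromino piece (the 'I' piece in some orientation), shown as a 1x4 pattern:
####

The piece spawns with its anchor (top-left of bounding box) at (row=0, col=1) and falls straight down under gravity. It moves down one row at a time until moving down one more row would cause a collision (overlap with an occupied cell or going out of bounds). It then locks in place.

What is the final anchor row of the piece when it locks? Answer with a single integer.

Spawn at (row=0, col=1). Try each row:
  row 0: fits
  row 1: fits
  row 2: fits
  row 3: fits
  row 4: blocked -> lock at row 3

Answer: 3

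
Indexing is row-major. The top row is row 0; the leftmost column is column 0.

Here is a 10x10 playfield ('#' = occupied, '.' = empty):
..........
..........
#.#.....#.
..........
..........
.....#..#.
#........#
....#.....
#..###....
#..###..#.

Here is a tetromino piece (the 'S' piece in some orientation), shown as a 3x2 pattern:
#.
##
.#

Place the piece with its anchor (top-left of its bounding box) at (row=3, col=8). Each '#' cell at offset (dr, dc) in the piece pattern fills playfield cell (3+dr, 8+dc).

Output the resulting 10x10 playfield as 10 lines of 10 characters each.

Fill (3+0,8+0) = (3,8)
Fill (3+1,8+0) = (4,8)
Fill (3+1,8+1) = (4,9)
Fill (3+2,8+1) = (5,9)

Answer: ..........
..........
#.#.....#.
........#.
........##
.....#..##
#........#
....#.....
#..###....
#..###..#.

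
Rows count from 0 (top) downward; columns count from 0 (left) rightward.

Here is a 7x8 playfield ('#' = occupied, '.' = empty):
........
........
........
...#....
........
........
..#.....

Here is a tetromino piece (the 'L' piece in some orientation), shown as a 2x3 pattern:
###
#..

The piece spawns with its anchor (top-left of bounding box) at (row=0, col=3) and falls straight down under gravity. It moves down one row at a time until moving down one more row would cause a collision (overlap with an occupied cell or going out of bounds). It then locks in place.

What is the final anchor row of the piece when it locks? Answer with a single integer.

Spawn at (row=0, col=3). Try each row:
  row 0: fits
  row 1: fits
  row 2: blocked -> lock at row 1

Answer: 1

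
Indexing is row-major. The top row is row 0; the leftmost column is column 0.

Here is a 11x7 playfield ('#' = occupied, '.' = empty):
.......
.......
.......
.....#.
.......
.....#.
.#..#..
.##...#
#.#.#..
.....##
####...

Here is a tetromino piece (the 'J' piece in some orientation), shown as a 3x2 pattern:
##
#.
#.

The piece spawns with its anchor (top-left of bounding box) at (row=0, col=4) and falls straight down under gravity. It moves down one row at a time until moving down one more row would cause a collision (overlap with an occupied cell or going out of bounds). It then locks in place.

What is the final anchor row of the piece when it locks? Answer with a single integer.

Spawn at (row=0, col=4). Try each row:
  row 0: fits
  row 1: fits
  row 2: fits
  row 3: blocked -> lock at row 2

Answer: 2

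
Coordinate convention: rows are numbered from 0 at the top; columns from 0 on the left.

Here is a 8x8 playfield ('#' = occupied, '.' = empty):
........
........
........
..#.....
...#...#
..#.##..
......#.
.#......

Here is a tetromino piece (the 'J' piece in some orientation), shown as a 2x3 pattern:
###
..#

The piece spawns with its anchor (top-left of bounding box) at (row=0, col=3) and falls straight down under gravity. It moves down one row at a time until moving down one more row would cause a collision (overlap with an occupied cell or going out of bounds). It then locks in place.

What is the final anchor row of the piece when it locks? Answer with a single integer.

Spawn at (row=0, col=3). Try each row:
  row 0: fits
  row 1: fits
  row 2: fits
  row 3: fits
  row 4: blocked -> lock at row 3

Answer: 3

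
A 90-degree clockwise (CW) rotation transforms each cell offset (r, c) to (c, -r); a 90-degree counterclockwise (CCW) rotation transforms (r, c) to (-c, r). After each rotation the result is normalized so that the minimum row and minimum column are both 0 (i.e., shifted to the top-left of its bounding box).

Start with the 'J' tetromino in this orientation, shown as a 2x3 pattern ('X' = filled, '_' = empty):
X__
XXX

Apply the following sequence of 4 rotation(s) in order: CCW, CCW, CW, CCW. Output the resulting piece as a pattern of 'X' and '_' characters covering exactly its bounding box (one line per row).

Start:
X__
XXX
After rotation 1 (CCW):
_X
_X
XX
After rotation 2 (CCW):
XXX
__X
After rotation 3 (CW):
_X
_X
XX
After rotation 4 (CCW):
XXX
__X

Answer: XXX
__X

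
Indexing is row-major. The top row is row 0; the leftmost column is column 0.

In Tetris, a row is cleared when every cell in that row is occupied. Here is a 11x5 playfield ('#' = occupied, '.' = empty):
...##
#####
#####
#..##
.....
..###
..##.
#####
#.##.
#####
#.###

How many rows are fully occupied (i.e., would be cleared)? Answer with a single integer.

Check each row:
  row 0: 3 empty cells -> not full
  row 1: 0 empty cells -> FULL (clear)
  row 2: 0 empty cells -> FULL (clear)
  row 3: 2 empty cells -> not full
  row 4: 5 empty cells -> not full
  row 5: 2 empty cells -> not full
  row 6: 3 empty cells -> not full
  row 7: 0 empty cells -> FULL (clear)
  row 8: 2 empty cells -> not full
  row 9: 0 empty cells -> FULL (clear)
  row 10: 1 empty cell -> not full
Total rows cleared: 4

Answer: 4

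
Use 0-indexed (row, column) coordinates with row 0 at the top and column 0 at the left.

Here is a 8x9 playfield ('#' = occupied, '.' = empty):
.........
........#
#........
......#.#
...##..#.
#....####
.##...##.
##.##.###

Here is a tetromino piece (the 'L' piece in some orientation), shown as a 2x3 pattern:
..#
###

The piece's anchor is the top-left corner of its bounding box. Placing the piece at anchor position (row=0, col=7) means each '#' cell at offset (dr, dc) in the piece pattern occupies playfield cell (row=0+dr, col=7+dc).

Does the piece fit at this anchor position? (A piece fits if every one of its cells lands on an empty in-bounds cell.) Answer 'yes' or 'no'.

Answer: no

Derivation:
Check each piece cell at anchor (0, 7):
  offset (0,2) -> (0,9): out of bounds -> FAIL
  offset (1,0) -> (1,7): empty -> OK
  offset (1,1) -> (1,8): occupied ('#') -> FAIL
  offset (1,2) -> (1,9): out of bounds -> FAIL
All cells valid: no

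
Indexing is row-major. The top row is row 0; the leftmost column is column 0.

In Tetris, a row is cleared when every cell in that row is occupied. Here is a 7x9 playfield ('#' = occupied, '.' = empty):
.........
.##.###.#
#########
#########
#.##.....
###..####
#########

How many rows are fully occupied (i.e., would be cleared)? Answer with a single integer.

Answer: 3

Derivation:
Check each row:
  row 0: 9 empty cells -> not full
  row 1: 3 empty cells -> not full
  row 2: 0 empty cells -> FULL (clear)
  row 3: 0 empty cells -> FULL (clear)
  row 4: 6 empty cells -> not full
  row 5: 2 empty cells -> not full
  row 6: 0 empty cells -> FULL (clear)
Total rows cleared: 3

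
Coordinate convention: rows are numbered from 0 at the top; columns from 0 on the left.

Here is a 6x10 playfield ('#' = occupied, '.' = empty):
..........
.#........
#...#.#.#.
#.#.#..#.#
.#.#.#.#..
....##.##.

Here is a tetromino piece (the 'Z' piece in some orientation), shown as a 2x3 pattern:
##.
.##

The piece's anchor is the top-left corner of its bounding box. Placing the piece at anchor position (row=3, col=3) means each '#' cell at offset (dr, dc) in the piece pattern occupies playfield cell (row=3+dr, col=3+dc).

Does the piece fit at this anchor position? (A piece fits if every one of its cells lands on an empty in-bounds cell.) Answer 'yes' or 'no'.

Answer: no

Derivation:
Check each piece cell at anchor (3, 3):
  offset (0,0) -> (3,3): empty -> OK
  offset (0,1) -> (3,4): occupied ('#') -> FAIL
  offset (1,1) -> (4,4): empty -> OK
  offset (1,2) -> (4,5): occupied ('#') -> FAIL
All cells valid: no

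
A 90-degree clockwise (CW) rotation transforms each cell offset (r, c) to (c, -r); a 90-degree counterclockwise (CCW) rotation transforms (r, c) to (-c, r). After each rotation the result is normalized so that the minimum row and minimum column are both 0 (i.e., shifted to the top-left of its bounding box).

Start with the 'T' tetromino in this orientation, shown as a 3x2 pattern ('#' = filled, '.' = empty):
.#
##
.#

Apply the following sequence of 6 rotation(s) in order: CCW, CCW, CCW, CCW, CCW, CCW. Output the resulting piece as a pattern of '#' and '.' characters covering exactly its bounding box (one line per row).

Answer: #.
##
#.

Derivation:
Start:
.#
##
.#
After rotation 1 (CCW):
###
.#.
After rotation 2 (CCW):
#.
##
#.
After rotation 3 (CCW):
.#.
###
After rotation 4 (CCW):
.#
##
.#
After rotation 5 (CCW):
###
.#.
After rotation 6 (CCW):
#.
##
#.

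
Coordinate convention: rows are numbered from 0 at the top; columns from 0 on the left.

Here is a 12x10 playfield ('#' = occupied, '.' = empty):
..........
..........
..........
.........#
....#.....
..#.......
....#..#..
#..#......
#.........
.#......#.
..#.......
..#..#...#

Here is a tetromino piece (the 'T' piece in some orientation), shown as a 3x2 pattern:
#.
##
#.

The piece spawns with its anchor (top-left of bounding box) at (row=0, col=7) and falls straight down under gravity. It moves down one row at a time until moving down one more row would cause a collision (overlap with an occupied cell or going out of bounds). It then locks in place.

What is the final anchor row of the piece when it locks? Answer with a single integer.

Spawn at (row=0, col=7). Try each row:
  row 0: fits
  row 1: fits
  row 2: fits
  row 3: fits
  row 4: blocked -> lock at row 3

Answer: 3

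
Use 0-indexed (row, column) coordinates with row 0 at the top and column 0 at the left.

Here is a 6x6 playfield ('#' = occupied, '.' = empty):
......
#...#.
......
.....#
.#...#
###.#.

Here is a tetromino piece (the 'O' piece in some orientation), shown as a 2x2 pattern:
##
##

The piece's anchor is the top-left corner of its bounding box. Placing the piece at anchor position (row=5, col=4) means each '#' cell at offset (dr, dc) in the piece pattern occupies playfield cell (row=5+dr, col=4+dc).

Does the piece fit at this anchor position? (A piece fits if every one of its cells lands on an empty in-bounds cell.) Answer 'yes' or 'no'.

Check each piece cell at anchor (5, 4):
  offset (0,0) -> (5,4): occupied ('#') -> FAIL
  offset (0,1) -> (5,5): empty -> OK
  offset (1,0) -> (6,4): out of bounds -> FAIL
  offset (1,1) -> (6,5): out of bounds -> FAIL
All cells valid: no

Answer: no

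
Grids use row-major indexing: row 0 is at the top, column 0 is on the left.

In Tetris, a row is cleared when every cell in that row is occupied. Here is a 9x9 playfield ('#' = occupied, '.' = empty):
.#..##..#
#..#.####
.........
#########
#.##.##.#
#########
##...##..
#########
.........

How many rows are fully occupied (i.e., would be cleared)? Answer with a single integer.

Answer: 3

Derivation:
Check each row:
  row 0: 5 empty cells -> not full
  row 1: 3 empty cells -> not full
  row 2: 9 empty cells -> not full
  row 3: 0 empty cells -> FULL (clear)
  row 4: 3 empty cells -> not full
  row 5: 0 empty cells -> FULL (clear)
  row 6: 5 empty cells -> not full
  row 7: 0 empty cells -> FULL (clear)
  row 8: 9 empty cells -> not full
Total rows cleared: 3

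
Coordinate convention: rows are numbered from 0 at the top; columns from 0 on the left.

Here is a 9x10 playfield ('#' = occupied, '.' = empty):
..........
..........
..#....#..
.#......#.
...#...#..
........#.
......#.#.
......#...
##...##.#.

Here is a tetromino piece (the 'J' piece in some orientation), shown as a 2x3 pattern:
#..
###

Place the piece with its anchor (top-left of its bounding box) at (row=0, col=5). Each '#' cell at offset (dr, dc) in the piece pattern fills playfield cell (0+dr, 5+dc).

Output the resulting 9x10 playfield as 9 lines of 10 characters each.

Fill (0+0,5+0) = (0,5)
Fill (0+1,5+0) = (1,5)
Fill (0+1,5+1) = (1,6)
Fill (0+1,5+2) = (1,7)

Answer: .....#....
.....###..
..#....#..
.#......#.
...#...#..
........#.
......#.#.
......#...
##...##.#.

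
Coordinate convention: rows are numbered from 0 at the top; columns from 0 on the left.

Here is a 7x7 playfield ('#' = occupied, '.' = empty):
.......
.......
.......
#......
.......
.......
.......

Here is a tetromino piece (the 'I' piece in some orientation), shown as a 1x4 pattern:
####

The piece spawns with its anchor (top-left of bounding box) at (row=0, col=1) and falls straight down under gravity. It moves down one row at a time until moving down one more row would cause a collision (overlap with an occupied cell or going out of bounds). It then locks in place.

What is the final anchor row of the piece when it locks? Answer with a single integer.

Spawn at (row=0, col=1). Try each row:
  row 0: fits
  row 1: fits
  row 2: fits
  row 3: fits
  row 4: fits
  row 5: fits
  row 6: fits
  row 7: out of bounds -> lock at row 6

Answer: 6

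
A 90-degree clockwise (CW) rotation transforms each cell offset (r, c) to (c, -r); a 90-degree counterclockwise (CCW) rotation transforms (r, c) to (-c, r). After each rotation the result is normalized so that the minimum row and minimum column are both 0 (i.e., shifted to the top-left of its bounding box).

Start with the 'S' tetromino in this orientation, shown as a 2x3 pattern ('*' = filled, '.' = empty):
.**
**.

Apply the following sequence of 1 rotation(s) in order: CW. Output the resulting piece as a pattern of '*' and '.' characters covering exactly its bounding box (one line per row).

Start:
.**
**.
After rotation 1 (CW):
*.
**
.*

Answer: *.
**
.*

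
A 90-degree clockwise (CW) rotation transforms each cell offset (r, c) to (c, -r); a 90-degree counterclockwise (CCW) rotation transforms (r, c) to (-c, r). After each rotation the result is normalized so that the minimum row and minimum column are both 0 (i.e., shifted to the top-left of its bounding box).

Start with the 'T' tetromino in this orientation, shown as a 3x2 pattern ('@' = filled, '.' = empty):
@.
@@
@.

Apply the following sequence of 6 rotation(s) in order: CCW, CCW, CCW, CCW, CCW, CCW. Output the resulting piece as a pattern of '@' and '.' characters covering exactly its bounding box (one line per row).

Start:
@.
@@
@.
After rotation 1 (CCW):
.@.
@@@
After rotation 2 (CCW):
.@
@@
.@
After rotation 3 (CCW):
@@@
.@.
After rotation 4 (CCW):
@.
@@
@.
After rotation 5 (CCW):
.@.
@@@
After rotation 6 (CCW):
.@
@@
.@

Answer: .@
@@
.@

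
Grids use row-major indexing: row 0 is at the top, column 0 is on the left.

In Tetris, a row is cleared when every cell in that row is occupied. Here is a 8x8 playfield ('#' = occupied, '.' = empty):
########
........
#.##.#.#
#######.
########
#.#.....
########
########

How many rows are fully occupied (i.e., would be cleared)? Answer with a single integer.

Check each row:
  row 0: 0 empty cells -> FULL (clear)
  row 1: 8 empty cells -> not full
  row 2: 3 empty cells -> not full
  row 3: 1 empty cell -> not full
  row 4: 0 empty cells -> FULL (clear)
  row 5: 6 empty cells -> not full
  row 6: 0 empty cells -> FULL (clear)
  row 7: 0 empty cells -> FULL (clear)
Total rows cleared: 4

Answer: 4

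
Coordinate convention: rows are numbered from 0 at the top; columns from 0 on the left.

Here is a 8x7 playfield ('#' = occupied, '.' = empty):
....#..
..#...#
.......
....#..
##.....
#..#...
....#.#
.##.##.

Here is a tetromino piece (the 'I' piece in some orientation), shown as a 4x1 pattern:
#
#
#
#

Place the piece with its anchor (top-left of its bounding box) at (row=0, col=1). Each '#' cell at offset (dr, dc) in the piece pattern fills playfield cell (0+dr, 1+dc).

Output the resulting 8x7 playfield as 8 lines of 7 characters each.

Answer: .#..#..
.##...#
.#.....
.#..#..
##.....
#..#...
....#.#
.##.##.

Derivation:
Fill (0+0,1+0) = (0,1)
Fill (0+1,1+0) = (1,1)
Fill (0+2,1+0) = (2,1)
Fill (0+3,1+0) = (3,1)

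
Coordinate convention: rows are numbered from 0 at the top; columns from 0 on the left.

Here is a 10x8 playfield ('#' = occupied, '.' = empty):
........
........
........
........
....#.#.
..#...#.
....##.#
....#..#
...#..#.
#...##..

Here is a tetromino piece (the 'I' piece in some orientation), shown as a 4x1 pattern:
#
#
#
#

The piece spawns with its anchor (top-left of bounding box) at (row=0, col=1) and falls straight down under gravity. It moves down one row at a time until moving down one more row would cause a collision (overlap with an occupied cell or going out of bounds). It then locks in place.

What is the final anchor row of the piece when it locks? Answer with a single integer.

Spawn at (row=0, col=1). Try each row:
  row 0: fits
  row 1: fits
  row 2: fits
  row 3: fits
  row 4: fits
  row 5: fits
  row 6: fits
  row 7: blocked -> lock at row 6

Answer: 6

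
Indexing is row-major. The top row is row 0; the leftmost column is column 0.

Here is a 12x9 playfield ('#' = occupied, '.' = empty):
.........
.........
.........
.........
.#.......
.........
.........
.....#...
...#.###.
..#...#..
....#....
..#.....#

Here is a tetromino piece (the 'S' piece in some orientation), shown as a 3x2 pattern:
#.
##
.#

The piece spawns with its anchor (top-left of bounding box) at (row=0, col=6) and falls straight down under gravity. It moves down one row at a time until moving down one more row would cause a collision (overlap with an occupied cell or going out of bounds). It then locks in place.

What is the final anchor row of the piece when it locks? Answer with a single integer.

Spawn at (row=0, col=6). Try each row:
  row 0: fits
  row 1: fits
  row 2: fits
  row 3: fits
  row 4: fits
  row 5: fits
  row 6: blocked -> lock at row 5

Answer: 5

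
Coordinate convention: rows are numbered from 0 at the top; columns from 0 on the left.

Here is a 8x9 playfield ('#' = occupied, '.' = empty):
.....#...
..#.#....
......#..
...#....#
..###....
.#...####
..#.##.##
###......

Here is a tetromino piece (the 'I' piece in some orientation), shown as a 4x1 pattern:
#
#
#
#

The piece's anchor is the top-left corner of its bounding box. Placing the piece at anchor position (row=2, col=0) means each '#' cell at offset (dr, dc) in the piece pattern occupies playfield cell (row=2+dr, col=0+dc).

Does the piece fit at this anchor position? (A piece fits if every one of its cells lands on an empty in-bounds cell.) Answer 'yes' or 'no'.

Check each piece cell at anchor (2, 0):
  offset (0,0) -> (2,0): empty -> OK
  offset (1,0) -> (3,0): empty -> OK
  offset (2,0) -> (4,0): empty -> OK
  offset (3,0) -> (5,0): empty -> OK
All cells valid: yes

Answer: yes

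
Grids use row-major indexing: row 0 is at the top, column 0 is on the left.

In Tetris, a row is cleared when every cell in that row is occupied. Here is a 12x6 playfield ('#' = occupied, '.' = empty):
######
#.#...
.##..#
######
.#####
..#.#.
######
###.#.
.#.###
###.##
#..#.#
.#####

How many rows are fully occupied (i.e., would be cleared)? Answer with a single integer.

Check each row:
  row 0: 0 empty cells -> FULL (clear)
  row 1: 4 empty cells -> not full
  row 2: 3 empty cells -> not full
  row 3: 0 empty cells -> FULL (clear)
  row 4: 1 empty cell -> not full
  row 5: 4 empty cells -> not full
  row 6: 0 empty cells -> FULL (clear)
  row 7: 2 empty cells -> not full
  row 8: 2 empty cells -> not full
  row 9: 1 empty cell -> not full
  row 10: 3 empty cells -> not full
  row 11: 1 empty cell -> not full
Total rows cleared: 3

Answer: 3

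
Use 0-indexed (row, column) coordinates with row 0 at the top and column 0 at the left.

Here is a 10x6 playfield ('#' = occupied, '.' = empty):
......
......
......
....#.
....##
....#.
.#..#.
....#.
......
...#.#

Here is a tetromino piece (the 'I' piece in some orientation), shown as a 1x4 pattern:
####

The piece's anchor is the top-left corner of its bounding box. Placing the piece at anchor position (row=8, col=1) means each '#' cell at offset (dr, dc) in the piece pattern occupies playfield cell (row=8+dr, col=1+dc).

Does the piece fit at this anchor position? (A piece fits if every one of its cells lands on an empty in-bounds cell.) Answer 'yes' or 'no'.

Answer: yes

Derivation:
Check each piece cell at anchor (8, 1):
  offset (0,0) -> (8,1): empty -> OK
  offset (0,1) -> (8,2): empty -> OK
  offset (0,2) -> (8,3): empty -> OK
  offset (0,3) -> (8,4): empty -> OK
All cells valid: yes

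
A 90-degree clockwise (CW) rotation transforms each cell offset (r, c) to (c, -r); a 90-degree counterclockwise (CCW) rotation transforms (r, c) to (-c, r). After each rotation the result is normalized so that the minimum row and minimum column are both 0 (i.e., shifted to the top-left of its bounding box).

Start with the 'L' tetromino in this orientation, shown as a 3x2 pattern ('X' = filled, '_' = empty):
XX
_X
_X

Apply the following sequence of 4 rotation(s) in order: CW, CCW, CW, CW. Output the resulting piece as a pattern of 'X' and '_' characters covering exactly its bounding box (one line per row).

Answer: X_
X_
XX

Derivation:
Start:
XX
_X
_X
After rotation 1 (CW):
__X
XXX
After rotation 2 (CCW):
XX
_X
_X
After rotation 3 (CW):
__X
XXX
After rotation 4 (CW):
X_
X_
XX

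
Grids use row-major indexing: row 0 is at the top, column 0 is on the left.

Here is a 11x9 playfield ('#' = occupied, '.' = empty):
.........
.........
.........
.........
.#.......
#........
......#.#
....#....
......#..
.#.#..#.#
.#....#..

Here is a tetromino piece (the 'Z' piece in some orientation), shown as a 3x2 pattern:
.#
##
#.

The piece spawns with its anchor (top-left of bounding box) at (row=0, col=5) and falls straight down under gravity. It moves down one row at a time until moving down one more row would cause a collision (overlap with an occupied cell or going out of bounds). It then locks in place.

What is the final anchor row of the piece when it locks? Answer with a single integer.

Answer: 4

Derivation:
Spawn at (row=0, col=5). Try each row:
  row 0: fits
  row 1: fits
  row 2: fits
  row 3: fits
  row 4: fits
  row 5: blocked -> lock at row 4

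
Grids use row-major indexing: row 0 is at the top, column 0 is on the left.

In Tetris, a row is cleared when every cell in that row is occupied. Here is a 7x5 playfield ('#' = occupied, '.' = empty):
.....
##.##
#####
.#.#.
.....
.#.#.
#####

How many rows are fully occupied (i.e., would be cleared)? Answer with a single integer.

Answer: 2

Derivation:
Check each row:
  row 0: 5 empty cells -> not full
  row 1: 1 empty cell -> not full
  row 2: 0 empty cells -> FULL (clear)
  row 3: 3 empty cells -> not full
  row 4: 5 empty cells -> not full
  row 5: 3 empty cells -> not full
  row 6: 0 empty cells -> FULL (clear)
Total rows cleared: 2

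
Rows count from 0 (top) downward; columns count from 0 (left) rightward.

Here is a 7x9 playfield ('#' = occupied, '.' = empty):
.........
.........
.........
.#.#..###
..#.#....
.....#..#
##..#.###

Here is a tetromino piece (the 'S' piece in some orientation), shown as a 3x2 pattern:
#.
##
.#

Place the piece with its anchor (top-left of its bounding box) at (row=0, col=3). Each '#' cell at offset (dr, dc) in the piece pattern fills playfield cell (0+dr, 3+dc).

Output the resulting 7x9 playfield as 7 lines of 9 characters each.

Fill (0+0,3+0) = (0,3)
Fill (0+1,3+0) = (1,3)
Fill (0+1,3+1) = (1,4)
Fill (0+2,3+1) = (2,4)

Answer: ...#.....
...##....
....#....
.#.#..###
..#.#....
.....#..#
##..#.###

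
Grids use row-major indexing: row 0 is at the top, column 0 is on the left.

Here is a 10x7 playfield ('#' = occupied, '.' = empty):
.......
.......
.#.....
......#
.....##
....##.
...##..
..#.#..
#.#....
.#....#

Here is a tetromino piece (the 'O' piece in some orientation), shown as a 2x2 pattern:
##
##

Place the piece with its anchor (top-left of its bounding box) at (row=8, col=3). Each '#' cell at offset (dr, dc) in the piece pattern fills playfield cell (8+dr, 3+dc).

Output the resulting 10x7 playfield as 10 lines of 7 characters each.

Fill (8+0,3+0) = (8,3)
Fill (8+0,3+1) = (8,4)
Fill (8+1,3+0) = (9,3)
Fill (8+1,3+1) = (9,4)

Answer: .......
.......
.#.....
......#
.....##
....##.
...##..
..#.#..
#.###..
.#.##.#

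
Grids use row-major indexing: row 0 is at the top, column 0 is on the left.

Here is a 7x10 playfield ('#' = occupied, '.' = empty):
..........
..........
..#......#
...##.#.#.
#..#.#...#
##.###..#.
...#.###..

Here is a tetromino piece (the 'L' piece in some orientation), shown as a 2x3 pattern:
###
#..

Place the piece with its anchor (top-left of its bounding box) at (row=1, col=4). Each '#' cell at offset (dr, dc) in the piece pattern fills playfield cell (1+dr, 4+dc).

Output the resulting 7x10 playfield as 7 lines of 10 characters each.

Fill (1+0,4+0) = (1,4)
Fill (1+0,4+1) = (1,5)
Fill (1+0,4+2) = (1,6)
Fill (1+1,4+0) = (2,4)

Answer: ..........
....###...
..#.#....#
...##.#.#.
#..#.#...#
##.###..#.
...#.###..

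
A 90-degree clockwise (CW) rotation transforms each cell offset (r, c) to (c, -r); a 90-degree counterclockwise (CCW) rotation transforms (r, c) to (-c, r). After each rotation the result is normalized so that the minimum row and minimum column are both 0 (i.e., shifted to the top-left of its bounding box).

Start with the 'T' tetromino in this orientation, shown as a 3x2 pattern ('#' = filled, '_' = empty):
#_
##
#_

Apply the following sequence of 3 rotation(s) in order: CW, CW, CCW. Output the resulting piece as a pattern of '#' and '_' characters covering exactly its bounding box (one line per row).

Start:
#_
##
#_
After rotation 1 (CW):
###
_#_
After rotation 2 (CW):
_#
##
_#
After rotation 3 (CCW):
###
_#_

Answer: ###
_#_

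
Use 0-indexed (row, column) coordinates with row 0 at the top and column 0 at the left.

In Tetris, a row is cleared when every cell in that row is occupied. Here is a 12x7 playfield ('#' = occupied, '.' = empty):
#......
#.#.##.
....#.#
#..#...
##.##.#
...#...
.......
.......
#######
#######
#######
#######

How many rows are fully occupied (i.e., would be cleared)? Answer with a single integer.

Answer: 4

Derivation:
Check each row:
  row 0: 6 empty cells -> not full
  row 1: 3 empty cells -> not full
  row 2: 5 empty cells -> not full
  row 3: 5 empty cells -> not full
  row 4: 2 empty cells -> not full
  row 5: 6 empty cells -> not full
  row 6: 7 empty cells -> not full
  row 7: 7 empty cells -> not full
  row 8: 0 empty cells -> FULL (clear)
  row 9: 0 empty cells -> FULL (clear)
  row 10: 0 empty cells -> FULL (clear)
  row 11: 0 empty cells -> FULL (clear)
Total rows cleared: 4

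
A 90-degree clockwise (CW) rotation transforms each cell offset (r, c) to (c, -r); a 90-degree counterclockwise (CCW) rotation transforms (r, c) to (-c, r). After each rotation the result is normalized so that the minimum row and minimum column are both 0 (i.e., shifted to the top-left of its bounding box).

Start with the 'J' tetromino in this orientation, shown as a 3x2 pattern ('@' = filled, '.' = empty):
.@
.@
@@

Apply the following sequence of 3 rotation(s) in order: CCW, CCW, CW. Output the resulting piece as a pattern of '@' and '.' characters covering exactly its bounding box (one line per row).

Answer: @@@
..@

Derivation:
Start:
.@
.@
@@
After rotation 1 (CCW):
@@@
..@
After rotation 2 (CCW):
@@
@.
@.
After rotation 3 (CW):
@@@
..@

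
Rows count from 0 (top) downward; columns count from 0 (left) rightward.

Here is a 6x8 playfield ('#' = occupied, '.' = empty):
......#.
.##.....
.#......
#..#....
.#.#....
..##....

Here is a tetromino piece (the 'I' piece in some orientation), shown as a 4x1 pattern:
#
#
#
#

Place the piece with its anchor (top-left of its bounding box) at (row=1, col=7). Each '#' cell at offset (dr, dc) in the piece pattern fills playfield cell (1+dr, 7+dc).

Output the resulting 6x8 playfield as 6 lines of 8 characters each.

Answer: ......#.
.##....#
.#.....#
#..#...#
.#.#...#
..##....

Derivation:
Fill (1+0,7+0) = (1,7)
Fill (1+1,7+0) = (2,7)
Fill (1+2,7+0) = (3,7)
Fill (1+3,7+0) = (4,7)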